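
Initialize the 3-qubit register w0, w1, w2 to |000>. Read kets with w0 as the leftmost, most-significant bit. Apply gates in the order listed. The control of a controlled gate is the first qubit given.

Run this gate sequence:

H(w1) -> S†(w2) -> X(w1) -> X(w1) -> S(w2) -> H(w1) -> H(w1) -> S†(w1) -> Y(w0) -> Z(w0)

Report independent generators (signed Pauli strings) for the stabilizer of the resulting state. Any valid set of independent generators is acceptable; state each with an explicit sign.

The final state is stabilized by the group generated by -IYI, -ZII, +IIZ; other independent generating sets are equally valid. Key observation: the block from step 1 through step 6 cancels to the identity and can be dropped.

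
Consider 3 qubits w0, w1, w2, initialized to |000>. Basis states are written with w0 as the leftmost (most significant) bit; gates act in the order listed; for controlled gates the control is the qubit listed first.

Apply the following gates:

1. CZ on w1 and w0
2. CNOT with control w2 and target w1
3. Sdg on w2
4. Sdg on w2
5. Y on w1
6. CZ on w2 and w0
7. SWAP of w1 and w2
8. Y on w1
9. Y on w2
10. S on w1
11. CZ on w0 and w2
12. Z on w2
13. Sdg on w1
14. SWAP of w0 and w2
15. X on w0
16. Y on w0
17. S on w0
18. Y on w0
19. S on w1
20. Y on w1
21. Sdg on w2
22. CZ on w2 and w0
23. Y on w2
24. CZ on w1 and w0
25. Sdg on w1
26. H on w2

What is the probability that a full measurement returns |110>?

Outcome |110> occurs with probability 0.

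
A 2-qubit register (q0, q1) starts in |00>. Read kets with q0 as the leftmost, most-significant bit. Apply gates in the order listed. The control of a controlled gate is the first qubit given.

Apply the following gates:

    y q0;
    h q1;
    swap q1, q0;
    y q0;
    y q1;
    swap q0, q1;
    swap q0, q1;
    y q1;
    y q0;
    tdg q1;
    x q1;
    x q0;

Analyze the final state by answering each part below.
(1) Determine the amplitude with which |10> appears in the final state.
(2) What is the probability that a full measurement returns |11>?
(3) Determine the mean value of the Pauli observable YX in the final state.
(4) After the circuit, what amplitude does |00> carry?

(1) |10> carries amplitude sqrt(2)*exp(I*pi/4)/2 in the final state. Key observation: gates 4-9 undo each other exactly, leaving only the rest of the circuit to track.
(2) The probability of measuring |11> is 0.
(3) The observable YX averages to 0.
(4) The amplitude on |00> is sqrt(2)*exp(I*pi/4)/2.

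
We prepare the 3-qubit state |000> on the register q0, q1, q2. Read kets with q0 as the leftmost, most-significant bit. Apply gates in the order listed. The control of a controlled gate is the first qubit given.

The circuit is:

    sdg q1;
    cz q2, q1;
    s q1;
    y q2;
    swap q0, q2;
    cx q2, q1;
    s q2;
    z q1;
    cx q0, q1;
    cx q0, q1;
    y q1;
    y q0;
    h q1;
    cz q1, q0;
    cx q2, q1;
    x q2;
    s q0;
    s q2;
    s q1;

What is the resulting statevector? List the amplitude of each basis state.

The resulting statevector has amplitude -sqrt(2)/2 on |001>, sqrt(2)*I/2 on |011>, and 0 on every other basis state. Key observation: the block from step 9 through step 10 cancels to the identity and can be dropped.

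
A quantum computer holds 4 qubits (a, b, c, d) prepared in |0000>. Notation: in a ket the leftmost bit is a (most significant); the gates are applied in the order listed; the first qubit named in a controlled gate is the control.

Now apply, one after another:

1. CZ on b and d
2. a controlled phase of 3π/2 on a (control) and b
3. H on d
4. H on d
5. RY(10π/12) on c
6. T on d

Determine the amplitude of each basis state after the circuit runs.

The resulting statevector has amplitude -sqrt(2)/4 + sqrt(6)/4 on |0000>, sqrt(2)/4 + sqrt(6)/4 on |0010>, and 0 on every other basis state. Key observation: steps 3-4 multiply out to the identity, so the circuit reduces to the remaining gates.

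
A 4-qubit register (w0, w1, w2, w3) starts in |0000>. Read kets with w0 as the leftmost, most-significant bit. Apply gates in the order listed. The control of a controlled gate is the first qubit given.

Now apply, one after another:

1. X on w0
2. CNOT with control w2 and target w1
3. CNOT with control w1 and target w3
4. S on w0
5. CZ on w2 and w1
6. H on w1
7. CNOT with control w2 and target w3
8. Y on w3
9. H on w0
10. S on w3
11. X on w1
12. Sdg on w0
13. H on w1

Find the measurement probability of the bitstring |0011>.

The probability of measuring |0011> is 0.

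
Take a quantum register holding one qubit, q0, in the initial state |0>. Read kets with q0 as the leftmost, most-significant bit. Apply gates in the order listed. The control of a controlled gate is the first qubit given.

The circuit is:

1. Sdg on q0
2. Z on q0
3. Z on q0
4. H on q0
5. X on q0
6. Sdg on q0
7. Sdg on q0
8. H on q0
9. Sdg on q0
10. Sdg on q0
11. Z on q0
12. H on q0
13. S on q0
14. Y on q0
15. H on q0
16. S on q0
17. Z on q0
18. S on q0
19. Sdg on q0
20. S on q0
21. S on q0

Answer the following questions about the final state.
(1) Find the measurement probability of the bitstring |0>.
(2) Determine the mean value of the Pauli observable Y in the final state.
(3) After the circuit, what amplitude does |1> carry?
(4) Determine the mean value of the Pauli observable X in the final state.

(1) Outcome |0> occurs with probability 1/2.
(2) The observable Y averages to 0.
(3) |1> carries amplitude 1/2 - I/2 in the final state.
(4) In the final state, X has expectation -1.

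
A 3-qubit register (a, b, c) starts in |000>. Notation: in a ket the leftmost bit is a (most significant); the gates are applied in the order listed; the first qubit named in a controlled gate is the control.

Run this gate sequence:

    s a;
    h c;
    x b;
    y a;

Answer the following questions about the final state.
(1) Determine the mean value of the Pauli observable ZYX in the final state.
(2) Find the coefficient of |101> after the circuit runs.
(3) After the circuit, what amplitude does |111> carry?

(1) The observable ZYX averages to 0.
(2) |101> carries amplitude 0 in the final state.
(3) The amplitude on |111> is sqrt(2)*I/2.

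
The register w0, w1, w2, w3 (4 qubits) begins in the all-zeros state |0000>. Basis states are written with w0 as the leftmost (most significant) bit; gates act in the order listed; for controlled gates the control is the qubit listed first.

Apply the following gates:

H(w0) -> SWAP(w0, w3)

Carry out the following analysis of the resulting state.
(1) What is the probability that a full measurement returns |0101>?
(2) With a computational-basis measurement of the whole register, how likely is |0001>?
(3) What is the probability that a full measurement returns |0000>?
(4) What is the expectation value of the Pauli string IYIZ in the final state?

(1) Outcome |0101> occurs with probability 0.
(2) The probability of measuring |0001> is 1/2.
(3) Outcome |0000> occurs with probability 1/2.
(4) In the final state, IYIZ has expectation 0.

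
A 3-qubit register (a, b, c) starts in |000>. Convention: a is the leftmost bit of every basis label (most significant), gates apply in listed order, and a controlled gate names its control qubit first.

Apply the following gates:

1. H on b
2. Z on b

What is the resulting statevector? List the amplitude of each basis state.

The resulting statevector has amplitude sqrt(2)/2 on |000>, -sqrt(2)/2 on |010>, and 0 on every other basis state.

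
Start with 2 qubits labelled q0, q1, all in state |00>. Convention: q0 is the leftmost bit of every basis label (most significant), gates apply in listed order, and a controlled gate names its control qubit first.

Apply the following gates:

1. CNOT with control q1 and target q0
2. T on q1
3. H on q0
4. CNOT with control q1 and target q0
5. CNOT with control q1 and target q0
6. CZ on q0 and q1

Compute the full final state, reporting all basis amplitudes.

The resulting statevector has amplitude sqrt(2)/2 on |00>, 0 on |01>, sqrt(2)/2 on |10>, 0 on |11>. Key observation: steps 4-5 multiply out to the identity, so the circuit reduces to the remaining gates.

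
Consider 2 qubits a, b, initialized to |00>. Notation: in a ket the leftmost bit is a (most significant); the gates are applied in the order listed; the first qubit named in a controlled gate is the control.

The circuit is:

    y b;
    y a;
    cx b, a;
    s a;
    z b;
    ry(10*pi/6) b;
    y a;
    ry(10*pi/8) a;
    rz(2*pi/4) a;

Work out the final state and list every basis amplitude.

After the circuit, the state carries amplitude sqrt(sqrt(2) + 2)*exp(I*pi/4)/4 on |00>, sqrt(3*sqrt(2) + 6)*exp(I*pi/4)/4 on |01>, sqrt(2 - sqrt(2))*exp(3*I*pi/4)/4 on |10>, sqrt(6 - 3*sqrt(2))*exp(3*I*pi/4)/4 on |11>.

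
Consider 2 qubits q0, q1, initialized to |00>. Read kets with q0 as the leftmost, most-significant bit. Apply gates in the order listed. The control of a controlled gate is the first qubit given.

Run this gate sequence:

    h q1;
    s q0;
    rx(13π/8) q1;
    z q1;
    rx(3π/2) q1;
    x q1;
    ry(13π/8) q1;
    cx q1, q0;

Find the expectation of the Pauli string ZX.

In the final state, ZX has expectation 0.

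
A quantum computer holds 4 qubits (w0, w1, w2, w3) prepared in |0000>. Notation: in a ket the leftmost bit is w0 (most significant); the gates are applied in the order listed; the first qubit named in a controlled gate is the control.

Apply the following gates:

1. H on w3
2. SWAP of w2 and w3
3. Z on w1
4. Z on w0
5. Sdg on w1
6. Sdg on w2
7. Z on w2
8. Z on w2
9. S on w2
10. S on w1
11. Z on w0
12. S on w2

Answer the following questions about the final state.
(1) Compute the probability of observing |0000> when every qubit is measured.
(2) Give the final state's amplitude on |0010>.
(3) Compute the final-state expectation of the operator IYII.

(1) The probability of measuring |0000> is 1/2. Key observation: steps 4-11 multiply out to the identity, so the circuit reduces to the remaining gates.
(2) |0010> carries amplitude sqrt(2)*I/2 in the final state.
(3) The observable IYII averages to 0.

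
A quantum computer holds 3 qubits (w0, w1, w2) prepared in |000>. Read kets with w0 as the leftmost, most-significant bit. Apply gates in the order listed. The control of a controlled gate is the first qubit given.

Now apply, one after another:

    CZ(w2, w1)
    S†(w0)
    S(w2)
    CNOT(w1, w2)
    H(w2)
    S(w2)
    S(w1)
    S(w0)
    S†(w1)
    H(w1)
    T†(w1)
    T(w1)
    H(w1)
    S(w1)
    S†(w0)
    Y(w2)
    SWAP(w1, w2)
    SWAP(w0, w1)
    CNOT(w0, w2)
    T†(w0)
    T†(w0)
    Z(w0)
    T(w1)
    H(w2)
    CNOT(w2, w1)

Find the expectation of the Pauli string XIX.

The expectation value of XIX is 0. Key observation: the block from step 8 through step 15 cancels to the identity and can be dropped.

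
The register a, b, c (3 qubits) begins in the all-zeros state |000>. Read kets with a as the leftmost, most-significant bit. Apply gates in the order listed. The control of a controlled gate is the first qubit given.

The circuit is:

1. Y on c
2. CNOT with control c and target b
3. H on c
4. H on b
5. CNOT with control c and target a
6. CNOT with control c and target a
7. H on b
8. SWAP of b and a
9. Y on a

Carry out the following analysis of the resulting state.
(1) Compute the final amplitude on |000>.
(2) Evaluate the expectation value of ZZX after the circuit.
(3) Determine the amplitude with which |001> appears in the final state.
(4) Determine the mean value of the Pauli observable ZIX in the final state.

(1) The final state's coefficient on |000> equals sqrt(2)/2.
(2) In the final state, ZZX has expectation -1.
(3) |001> carries amplitude -sqrt(2)/2 in the final state.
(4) The observable ZIX averages to -1.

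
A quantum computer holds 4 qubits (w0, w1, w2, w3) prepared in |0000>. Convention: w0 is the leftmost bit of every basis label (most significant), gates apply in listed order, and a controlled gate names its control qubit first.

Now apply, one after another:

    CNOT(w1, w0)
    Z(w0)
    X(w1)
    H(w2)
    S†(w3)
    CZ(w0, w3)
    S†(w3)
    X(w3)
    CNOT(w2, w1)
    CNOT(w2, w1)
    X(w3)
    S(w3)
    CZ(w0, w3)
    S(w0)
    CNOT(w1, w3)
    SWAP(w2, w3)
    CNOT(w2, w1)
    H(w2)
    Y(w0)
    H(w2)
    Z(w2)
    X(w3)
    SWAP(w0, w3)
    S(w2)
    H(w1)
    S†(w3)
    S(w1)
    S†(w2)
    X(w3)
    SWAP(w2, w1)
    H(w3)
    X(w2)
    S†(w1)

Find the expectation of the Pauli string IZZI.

In the final state, IZZI has expectation 0. Key observation: steps 6-13 multiply out to the identity, so the circuit reduces to the remaining gates.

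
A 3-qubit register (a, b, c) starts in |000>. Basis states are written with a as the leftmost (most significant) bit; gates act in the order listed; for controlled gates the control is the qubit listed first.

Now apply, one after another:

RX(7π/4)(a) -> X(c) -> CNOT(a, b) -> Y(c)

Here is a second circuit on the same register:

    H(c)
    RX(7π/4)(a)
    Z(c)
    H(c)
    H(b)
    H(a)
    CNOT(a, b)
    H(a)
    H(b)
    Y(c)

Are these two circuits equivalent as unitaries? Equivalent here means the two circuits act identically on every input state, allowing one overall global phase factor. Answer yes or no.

No, they are not equivalent — no single phase factor reconciles the two unitaries.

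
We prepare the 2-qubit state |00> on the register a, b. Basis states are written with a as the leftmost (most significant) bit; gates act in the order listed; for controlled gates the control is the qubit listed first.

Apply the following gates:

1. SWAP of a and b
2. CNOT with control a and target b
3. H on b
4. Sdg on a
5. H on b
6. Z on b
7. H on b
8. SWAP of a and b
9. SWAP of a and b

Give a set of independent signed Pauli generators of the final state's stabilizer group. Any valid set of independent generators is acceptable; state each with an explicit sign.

The stabilizer group can be generated by +IX, +ZI, among other valid generating sets.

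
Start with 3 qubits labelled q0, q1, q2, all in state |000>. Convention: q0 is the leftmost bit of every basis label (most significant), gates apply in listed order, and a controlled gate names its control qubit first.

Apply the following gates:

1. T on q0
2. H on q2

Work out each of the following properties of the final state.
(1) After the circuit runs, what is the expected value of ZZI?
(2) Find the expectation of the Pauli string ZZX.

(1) The expectation value of ZZI is 1.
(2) The expectation value of ZZX is 1.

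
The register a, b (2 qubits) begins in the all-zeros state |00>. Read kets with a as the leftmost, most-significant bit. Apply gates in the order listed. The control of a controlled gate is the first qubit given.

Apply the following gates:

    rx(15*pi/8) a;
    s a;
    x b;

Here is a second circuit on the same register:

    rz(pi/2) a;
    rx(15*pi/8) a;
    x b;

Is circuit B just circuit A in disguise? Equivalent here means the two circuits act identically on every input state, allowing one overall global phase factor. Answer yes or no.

No: there is an input state on which the two circuits produce genuinely different outputs (not merely differing by a phase).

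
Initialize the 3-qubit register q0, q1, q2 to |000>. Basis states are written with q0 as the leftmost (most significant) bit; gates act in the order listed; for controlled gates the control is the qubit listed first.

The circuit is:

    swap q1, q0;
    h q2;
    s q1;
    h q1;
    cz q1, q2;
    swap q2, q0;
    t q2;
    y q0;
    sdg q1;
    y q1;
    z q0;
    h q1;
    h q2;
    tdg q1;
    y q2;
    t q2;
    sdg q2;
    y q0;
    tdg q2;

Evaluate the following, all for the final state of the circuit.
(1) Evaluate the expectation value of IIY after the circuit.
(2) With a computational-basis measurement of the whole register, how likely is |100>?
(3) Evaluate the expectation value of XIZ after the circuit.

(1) The expectation value of IIY is 1.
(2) The probability of measuring |100> is 1/8.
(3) In the final state, XIZ has expectation 0.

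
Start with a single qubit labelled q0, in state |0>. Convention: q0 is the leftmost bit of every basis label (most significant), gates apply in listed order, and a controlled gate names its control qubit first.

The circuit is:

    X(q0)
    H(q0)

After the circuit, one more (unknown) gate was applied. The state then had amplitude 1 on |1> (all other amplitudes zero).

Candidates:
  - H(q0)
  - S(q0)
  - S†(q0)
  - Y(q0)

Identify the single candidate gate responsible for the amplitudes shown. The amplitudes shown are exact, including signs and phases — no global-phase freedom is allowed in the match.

It was H(q0) that produced the state shown.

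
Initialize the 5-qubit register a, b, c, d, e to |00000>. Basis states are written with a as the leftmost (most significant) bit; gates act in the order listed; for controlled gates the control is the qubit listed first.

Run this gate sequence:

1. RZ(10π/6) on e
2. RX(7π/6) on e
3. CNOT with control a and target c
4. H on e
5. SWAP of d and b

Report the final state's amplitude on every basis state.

The resulting statevector has amplitude (-1 + sqrt(3) + I + sqrt(3)*I)*exp(I*pi/6)/4 on |00000>, (-1 + sqrt(3) - sqrt(3)*I - I)*exp(I*pi/6)/4 on |00001>, and 0 on every other basis state.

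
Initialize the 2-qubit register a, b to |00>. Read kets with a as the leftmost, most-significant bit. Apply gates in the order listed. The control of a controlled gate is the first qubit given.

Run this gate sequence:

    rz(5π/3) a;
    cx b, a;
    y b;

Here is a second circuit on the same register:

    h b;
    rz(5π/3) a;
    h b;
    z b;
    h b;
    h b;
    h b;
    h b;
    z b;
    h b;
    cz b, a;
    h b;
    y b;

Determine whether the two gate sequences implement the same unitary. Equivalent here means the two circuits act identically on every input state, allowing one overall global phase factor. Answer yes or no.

No, they are not equivalent — no single phase factor reconciles the two unitaries.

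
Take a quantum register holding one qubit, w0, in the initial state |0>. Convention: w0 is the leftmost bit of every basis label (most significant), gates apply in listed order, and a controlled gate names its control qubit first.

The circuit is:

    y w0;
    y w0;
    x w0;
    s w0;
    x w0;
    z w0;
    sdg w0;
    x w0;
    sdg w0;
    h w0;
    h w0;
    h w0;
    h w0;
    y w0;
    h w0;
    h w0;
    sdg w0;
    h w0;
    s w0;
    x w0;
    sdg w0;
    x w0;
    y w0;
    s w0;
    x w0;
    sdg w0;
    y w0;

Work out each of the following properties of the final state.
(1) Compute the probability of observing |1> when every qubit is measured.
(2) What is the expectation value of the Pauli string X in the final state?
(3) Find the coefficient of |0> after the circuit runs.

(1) A full measurement returns |1> with probability 1/2. Key observation: steps 10-13 multiply out to the identity, so the circuit reduces to the remaining gates.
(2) In the final state, X has expectation 1.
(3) |0> carries amplitude sqrt(2)*I/2 in the final state.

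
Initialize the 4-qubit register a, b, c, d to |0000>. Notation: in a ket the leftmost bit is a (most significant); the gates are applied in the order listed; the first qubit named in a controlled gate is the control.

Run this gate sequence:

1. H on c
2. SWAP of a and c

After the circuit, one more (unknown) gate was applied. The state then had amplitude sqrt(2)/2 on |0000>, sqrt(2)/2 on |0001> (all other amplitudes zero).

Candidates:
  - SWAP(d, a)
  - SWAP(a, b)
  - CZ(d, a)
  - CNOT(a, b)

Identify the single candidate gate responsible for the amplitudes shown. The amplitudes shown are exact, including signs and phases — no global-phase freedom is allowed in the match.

The unique candidate consistent with the amplitudes is SWAP(d, a).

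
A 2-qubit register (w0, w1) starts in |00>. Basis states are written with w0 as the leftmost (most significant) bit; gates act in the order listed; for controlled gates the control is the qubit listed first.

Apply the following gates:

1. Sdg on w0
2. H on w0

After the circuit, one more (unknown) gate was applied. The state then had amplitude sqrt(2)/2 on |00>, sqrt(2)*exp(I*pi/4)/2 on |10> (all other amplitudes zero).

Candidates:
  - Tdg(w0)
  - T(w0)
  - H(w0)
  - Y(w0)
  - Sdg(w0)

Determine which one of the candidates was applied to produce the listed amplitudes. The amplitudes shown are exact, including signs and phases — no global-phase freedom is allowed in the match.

The applied gate was T(w0).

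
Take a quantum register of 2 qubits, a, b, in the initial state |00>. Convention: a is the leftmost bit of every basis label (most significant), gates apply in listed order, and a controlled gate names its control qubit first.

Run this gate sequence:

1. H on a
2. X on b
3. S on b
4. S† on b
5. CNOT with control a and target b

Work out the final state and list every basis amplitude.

After the circuit, the state carries amplitude 0 on |00>, sqrt(2)/2 on |01>, sqrt(2)/2 on |10>, 0 on |11>.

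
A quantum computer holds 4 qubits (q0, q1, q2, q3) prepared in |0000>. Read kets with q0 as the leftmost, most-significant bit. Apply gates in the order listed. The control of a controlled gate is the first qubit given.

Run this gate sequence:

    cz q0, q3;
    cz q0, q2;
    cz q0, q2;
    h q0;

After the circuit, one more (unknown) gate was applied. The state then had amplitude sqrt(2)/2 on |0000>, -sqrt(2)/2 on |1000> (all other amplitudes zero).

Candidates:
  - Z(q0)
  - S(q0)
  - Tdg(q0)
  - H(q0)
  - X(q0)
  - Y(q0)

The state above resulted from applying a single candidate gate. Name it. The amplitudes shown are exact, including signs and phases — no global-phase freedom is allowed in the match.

The unique candidate consistent with the amplitudes is Z(q0).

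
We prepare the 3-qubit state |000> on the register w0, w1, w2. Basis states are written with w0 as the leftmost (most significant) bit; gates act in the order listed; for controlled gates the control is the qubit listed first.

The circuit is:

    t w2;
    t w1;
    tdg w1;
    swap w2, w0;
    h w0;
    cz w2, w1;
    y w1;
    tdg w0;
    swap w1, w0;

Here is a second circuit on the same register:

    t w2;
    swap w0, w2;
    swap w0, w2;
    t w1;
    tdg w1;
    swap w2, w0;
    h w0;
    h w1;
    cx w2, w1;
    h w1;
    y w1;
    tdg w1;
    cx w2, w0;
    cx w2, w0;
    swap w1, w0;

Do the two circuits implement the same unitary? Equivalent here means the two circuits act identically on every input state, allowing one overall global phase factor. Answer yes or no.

No — the two circuits implement different unitaries, even allowing a global phase.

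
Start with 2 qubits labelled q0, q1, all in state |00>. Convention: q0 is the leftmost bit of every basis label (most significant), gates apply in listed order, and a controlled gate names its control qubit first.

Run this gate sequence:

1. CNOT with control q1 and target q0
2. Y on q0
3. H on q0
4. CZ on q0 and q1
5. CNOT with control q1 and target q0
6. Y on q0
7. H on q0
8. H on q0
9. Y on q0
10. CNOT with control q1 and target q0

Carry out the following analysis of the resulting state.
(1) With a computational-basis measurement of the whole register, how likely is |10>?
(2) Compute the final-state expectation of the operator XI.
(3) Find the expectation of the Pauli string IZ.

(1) Outcome |10> occurs with probability 1/2.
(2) The observable XI averages to -1.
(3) The expectation value of IZ is 1.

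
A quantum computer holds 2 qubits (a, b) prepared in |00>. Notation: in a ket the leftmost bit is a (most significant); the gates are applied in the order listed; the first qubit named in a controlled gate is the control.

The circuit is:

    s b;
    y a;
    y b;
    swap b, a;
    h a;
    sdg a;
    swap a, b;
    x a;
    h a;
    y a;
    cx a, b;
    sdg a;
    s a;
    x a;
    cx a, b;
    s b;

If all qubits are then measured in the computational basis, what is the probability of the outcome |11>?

A full measurement returns |11> with probability 1/4.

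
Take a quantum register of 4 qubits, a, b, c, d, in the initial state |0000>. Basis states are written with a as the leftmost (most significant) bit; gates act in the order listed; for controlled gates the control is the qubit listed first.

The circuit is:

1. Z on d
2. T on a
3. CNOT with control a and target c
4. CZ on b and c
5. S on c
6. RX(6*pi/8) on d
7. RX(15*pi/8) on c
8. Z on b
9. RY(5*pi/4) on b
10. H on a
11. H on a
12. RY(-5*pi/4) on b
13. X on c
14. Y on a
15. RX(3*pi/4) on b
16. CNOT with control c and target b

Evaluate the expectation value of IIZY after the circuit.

The observable IIZY averages to -2*sqrt(1/2 - sqrt(2)/4)*sqrt(sqrt(2)/4 + 1/2)*sin(pi/16)**2 + 2*sqrt(1/2 - sqrt(2)/4)*sqrt(sqrt(2)/4 + 1/2)*cos(pi/16)**2. Key observation: gates 9-12 undo each other exactly, leaving only the rest of the circuit to track.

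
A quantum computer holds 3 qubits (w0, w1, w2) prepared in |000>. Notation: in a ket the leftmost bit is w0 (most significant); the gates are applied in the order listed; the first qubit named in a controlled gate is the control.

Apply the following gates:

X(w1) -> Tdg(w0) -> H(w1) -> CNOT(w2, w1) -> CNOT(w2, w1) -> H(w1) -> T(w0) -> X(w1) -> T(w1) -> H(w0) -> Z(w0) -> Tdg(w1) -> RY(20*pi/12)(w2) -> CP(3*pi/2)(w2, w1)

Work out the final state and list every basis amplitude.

After the circuit, the state carries amplitude -sqrt(6)/4 on |000>, sqrt(2)/4 on |001>, 0 on |010>, 0 on |011>, sqrt(6)/4 on |100>, -sqrt(2)/4 on |101>, 0 on |110>, 0 on |111>. Key observation: gates 1-8 undo each other exactly, leaving only the rest of the circuit to track.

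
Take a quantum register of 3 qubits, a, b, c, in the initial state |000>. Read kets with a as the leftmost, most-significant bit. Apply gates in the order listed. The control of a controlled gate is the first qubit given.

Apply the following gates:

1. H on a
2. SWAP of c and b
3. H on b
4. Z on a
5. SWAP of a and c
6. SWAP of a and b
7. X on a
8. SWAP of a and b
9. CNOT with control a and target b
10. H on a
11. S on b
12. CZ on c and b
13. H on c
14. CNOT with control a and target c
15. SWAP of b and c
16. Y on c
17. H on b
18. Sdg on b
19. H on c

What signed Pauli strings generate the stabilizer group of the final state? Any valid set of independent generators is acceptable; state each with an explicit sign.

The stabilizer group can be generated by +XZI, -ZXZ, -IZY, among other valid generating sets.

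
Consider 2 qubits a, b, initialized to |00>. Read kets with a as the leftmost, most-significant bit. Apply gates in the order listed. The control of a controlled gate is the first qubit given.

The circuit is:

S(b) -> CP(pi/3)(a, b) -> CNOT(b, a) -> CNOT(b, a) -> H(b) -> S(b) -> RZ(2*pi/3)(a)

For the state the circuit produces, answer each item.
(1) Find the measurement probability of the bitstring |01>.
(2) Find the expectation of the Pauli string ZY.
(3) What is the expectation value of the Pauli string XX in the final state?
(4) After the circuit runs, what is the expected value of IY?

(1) The probability of measuring |01> is 1/2. Key observation: the block from step 3 through step 4 cancels to the identity and can be dropped.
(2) The observable ZY averages to 1.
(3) In the final state, XX has expectation 0.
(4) The expectation value of IY is 1.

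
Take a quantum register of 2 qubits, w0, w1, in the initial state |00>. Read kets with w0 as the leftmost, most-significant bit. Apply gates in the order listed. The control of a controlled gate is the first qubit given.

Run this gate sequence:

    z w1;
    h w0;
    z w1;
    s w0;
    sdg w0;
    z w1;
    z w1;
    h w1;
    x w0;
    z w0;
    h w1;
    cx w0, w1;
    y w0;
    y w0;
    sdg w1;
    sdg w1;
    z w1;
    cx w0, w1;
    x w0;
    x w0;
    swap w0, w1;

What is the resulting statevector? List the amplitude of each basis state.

The resulting statevector has amplitude sqrt(2)/2 on |00>, -sqrt(2)/2 on |01>, 0 on |10>, 0 on |11>.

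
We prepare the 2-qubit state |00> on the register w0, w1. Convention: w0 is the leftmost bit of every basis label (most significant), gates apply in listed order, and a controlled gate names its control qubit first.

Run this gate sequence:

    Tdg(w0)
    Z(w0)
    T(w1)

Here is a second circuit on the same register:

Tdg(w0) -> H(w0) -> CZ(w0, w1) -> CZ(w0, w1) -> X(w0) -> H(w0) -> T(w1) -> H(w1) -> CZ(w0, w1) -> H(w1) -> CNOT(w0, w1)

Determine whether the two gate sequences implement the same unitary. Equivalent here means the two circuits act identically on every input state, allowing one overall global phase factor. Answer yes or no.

Yes, they are equivalent — the unitaries differ by at most a global phase.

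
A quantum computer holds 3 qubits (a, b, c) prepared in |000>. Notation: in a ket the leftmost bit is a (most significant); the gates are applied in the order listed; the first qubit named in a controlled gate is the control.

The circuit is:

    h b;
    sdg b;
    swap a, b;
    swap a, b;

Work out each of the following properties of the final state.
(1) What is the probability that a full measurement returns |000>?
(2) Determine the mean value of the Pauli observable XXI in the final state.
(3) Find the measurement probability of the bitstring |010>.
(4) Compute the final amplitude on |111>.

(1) Outcome |000> occurs with probability 1/2. Key observation: the block from step 3 through step 4 cancels to the identity and can be dropped.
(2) In the final state, XXI has expectation 0.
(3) The probability of measuring |010> is 1/2.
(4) |111> carries amplitude 0 in the final state.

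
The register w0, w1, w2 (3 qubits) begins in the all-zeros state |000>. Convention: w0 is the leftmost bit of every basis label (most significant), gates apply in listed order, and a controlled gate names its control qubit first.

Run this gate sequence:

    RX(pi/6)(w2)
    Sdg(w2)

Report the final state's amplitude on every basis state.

The resulting statevector has amplitude sqrt(2)/4 + sqrt(6)/4 on |000>, -sqrt(6)/4 + sqrt(2)/4 on |001>, and 0 on every other basis state.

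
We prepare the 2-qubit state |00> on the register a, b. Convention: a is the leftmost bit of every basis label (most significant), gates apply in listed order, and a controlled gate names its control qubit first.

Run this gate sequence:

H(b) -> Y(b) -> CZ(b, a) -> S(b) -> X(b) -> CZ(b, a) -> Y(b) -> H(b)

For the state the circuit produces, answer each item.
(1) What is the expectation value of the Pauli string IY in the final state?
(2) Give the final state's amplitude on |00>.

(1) The expectation value of IY is -1.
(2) The final state's coefficient on |00> equals -1/2 - I/2.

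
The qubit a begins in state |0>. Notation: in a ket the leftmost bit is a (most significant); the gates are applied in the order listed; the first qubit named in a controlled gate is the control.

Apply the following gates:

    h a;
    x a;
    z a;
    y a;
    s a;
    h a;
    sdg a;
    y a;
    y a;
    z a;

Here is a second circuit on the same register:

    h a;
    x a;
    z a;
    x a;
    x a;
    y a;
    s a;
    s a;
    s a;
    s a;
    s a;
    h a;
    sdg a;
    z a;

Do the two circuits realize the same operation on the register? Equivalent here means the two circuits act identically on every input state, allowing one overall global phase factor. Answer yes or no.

Yes, they are equivalent — the unitaries differ by at most a global phase.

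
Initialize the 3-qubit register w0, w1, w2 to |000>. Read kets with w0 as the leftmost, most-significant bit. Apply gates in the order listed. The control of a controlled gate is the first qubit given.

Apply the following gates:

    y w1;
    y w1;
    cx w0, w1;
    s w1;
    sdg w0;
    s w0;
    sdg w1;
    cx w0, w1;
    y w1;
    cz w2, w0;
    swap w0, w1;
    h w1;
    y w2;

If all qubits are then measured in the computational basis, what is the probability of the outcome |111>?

A full measurement returns |111> with probability 1/2. Key observation: the block from step 2 through step 9 cancels to the identity and can be dropped.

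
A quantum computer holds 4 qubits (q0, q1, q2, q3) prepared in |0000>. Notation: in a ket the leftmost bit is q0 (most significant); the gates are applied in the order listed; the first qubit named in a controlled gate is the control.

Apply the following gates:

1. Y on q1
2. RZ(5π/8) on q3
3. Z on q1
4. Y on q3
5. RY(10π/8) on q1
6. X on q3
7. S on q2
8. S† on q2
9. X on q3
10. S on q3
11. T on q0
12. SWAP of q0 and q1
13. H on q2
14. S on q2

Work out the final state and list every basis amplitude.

The resulting statevector has amplitude -sqrt(2*sqrt(2) + 4)*exp(3*I*pi/16)/4 on |0001>, -sqrt(2*sqrt(2) + 4)*exp(11*I*pi/16)/4 on |0011>, -sqrt(4 - 2*sqrt(2))*exp(3*I*pi/16)/4 on |1001>, -sqrt(4 - 2*sqrt(2))*exp(11*I*pi/16)/4 on |1011>, and 0 on every other basis state. Key observation: steps 6-9 multiply out to the identity, so the circuit reduces to the remaining gates.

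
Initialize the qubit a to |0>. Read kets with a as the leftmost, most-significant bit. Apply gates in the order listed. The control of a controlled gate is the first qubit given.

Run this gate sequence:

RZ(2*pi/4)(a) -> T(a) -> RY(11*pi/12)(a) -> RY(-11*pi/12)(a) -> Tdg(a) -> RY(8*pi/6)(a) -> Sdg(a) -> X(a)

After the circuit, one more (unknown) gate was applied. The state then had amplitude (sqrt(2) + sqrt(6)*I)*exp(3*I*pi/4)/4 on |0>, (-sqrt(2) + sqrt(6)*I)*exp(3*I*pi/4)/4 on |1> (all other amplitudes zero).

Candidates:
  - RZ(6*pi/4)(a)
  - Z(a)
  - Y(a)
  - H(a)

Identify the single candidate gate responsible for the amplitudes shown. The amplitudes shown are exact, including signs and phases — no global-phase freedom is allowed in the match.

It was H(a) that produced the state shown. Key observation: steps 2-5 multiply out to the identity, so the circuit reduces to the remaining gates.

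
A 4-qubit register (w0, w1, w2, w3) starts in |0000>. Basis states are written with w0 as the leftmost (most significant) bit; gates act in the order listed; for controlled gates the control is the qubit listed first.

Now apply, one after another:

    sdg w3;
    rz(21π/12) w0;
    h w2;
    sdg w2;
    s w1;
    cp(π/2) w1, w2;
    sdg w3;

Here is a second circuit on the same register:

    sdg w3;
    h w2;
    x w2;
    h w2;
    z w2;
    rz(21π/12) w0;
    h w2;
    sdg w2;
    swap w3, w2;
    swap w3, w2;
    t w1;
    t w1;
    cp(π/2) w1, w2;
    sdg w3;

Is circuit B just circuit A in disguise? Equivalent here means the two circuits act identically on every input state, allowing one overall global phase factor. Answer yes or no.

Yes: on every input state the two circuits agree up to one overall phase factor.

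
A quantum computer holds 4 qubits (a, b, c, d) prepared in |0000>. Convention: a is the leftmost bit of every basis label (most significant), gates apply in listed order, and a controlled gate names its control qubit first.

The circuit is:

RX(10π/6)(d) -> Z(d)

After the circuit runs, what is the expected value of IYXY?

The observable IYXY averages to 0.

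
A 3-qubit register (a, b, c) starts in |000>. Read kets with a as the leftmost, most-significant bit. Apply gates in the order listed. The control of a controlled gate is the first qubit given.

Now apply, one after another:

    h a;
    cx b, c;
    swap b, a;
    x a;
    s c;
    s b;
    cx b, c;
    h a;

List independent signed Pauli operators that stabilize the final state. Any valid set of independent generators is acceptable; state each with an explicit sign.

The stabilizer group can be generated by -XII, +IXY, +IZZ, among other valid generating sets.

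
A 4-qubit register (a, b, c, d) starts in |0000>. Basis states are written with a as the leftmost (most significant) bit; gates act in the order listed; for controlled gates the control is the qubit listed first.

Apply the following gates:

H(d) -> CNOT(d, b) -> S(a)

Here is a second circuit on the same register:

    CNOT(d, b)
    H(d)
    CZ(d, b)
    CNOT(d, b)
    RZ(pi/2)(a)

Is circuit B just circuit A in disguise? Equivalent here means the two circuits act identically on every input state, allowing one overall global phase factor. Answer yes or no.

No — the two circuits implement different unitaries, even allowing a global phase.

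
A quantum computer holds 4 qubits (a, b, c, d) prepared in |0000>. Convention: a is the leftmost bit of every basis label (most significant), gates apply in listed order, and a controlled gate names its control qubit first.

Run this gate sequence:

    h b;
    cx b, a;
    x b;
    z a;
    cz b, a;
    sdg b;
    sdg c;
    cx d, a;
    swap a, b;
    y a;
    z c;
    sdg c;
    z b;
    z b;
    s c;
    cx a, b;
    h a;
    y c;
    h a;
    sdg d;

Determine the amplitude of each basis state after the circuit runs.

The final amplitudes are -sqrt(2)*I/2 on |0010>, sqrt(2)/2 on |1010>, and 0 on every other basis state.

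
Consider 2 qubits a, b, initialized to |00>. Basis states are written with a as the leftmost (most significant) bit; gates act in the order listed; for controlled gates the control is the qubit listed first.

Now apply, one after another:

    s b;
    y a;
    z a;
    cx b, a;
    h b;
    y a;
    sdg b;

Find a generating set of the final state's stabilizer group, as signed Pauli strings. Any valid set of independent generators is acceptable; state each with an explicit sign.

The stabilizer group can be generated by -IY, +ZI, among other valid generating sets.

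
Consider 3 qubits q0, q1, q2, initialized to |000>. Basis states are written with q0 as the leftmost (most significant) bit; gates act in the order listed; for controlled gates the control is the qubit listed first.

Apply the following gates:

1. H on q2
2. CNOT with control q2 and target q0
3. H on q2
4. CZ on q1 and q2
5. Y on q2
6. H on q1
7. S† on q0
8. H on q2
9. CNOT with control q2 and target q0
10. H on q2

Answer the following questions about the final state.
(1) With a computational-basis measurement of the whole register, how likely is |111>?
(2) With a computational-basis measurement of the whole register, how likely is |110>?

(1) The probability of measuring |111> is 1/4.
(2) The probability of measuring |110> is 1/4.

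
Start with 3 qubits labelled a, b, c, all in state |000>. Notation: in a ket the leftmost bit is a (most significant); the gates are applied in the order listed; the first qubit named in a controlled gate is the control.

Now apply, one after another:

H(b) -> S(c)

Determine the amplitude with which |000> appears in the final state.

|000> carries amplitude sqrt(2)/2 in the final state.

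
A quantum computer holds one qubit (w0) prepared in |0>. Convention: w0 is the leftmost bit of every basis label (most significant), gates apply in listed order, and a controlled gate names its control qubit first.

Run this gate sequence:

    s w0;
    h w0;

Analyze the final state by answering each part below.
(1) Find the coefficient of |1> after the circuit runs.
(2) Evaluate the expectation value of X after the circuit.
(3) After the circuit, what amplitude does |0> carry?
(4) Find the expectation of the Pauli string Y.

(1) The amplitude on |1> is sqrt(2)/2.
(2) The expectation value of X is 1.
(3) The amplitude on |0> is sqrt(2)/2.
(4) In the final state, Y has expectation 0.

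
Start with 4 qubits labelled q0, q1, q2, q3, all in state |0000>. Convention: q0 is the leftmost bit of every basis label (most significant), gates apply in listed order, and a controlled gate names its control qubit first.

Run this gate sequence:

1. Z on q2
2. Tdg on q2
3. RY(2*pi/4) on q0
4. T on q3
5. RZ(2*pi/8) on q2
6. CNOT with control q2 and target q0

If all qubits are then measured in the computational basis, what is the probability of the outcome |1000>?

Outcome |1000> occurs with probability 1/2.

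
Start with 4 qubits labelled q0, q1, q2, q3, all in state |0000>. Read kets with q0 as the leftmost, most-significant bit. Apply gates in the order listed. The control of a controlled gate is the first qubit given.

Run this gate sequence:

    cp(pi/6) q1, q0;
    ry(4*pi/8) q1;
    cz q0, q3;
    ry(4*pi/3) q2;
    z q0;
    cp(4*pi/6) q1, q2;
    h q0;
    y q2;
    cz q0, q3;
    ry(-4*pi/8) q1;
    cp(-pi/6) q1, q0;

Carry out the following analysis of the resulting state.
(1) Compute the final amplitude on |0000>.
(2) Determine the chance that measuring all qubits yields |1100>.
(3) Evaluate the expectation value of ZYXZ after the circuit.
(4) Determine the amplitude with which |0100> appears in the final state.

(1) |0000> carries amplitude sqrt(6)*(-I + exp(I*pi/6))/8 in the final state.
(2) A full measurement returns |1100> with probability 9/32.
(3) In the final state, ZYXZ has expectation 3/16 - 3*sqrt(3)/16.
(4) The final state's coefficient on |0100> equals sqrt(6)*(exp(I*pi/6) + I)/8.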